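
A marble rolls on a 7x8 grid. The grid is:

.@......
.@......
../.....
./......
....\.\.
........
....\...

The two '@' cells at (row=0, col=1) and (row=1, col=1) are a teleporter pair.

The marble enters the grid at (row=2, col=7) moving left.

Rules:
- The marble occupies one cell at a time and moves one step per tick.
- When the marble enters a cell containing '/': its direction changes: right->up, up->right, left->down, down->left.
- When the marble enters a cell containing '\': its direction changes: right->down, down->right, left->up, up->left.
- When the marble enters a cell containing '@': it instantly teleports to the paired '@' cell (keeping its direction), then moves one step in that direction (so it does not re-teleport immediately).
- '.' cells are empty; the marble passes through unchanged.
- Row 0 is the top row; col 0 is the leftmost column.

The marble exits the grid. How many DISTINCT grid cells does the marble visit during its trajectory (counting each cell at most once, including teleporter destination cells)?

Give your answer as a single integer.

Step 1: enter (2,7), '.' pass, move left to (2,6)
Step 2: enter (2,6), '.' pass, move left to (2,5)
Step 3: enter (2,5), '.' pass, move left to (2,4)
Step 4: enter (2,4), '.' pass, move left to (2,3)
Step 5: enter (2,3), '.' pass, move left to (2,2)
Step 6: enter (2,2), '/' deflects left->down, move down to (3,2)
Step 7: enter (3,2), '.' pass, move down to (4,2)
Step 8: enter (4,2), '.' pass, move down to (5,2)
Step 9: enter (5,2), '.' pass, move down to (6,2)
Step 10: enter (6,2), '.' pass, move down to (7,2)
Step 11: at (7,2) — EXIT via bottom edge, pos 2
Distinct cells visited: 10 (path length 10)

Answer: 10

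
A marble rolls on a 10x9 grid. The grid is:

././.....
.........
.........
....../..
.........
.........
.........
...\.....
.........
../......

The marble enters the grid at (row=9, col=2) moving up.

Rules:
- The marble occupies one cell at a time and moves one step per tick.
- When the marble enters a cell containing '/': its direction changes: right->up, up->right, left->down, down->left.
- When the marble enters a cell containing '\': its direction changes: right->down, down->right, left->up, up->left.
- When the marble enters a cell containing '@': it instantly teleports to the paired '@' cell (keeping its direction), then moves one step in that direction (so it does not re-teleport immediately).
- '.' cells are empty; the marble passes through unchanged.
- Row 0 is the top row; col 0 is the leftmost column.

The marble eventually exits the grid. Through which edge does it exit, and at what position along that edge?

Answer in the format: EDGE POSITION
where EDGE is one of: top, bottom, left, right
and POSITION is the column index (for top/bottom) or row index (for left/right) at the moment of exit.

Answer: right 9

Derivation:
Step 1: enter (9,2), '/' deflects up->right, move right to (9,3)
Step 2: enter (9,3), '.' pass, move right to (9,4)
Step 3: enter (9,4), '.' pass, move right to (9,5)
Step 4: enter (9,5), '.' pass, move right to (9,6)
Step 5: enter (9,6), '.' pass, move right to (9,7)
Step 6: enter (9,7), '.' pass, move right to (9,8)
Step 7: enter (9,8), '.' pass, move right to (9,9)
Step 8: at (9,9) — EXIT via right edge, pos 9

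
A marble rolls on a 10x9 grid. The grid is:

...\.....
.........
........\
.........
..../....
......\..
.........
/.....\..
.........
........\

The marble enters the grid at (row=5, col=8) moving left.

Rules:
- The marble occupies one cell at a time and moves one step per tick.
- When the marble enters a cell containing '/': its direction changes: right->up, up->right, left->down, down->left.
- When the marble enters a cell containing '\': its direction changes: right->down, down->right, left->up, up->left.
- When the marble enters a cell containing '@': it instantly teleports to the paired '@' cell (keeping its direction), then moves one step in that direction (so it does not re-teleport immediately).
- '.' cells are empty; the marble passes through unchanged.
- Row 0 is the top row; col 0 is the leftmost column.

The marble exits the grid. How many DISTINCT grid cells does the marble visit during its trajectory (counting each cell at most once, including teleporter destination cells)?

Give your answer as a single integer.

Answer: 8

Derivation:
Step 1: enter (5,8), '.' pass, move left to (5,7)
Step 2: enter (5,7), '.' pass, move left to (5,6)
Step 3: enter (5,6), '\' deflects left->up, move up to (4,6)
Step 4: enter (4,6), '.' pass, move up to (3,6)
Step 5: enter (3,6), '.' pass, move up to (2,6)
Step 6: enter (2,6), '.' pass, move up to (1,6)
Step 7: enter (1,6), '.' pass, move up to (0,6)
Step 8: enter (0,6), '.' pass, move up to (-1,6)
Step 9: at (-1,6) — EXIT via top edge, pos 6
Distinct cells visited: 8 (path length 8)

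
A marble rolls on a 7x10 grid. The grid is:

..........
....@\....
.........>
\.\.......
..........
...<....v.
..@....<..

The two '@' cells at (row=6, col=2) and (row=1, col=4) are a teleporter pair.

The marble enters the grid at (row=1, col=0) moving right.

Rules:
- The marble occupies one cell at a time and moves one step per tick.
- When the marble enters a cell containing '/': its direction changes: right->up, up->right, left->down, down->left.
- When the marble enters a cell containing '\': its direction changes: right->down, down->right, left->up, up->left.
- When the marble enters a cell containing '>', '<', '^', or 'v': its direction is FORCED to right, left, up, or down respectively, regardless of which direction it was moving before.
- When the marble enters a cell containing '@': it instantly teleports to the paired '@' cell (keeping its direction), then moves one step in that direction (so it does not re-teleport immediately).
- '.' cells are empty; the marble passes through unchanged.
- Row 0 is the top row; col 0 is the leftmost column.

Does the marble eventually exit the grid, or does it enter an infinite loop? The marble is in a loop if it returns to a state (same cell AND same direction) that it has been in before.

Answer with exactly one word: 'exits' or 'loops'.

Step 1: enter (1,0), '.' pass, move right to (1,1)
Step 2: enter (1,1), '.' pass, move right to (1,2)
Step 3: enter (1,2), '.' pass, move right to (1,3)
Step 4: enter (1,3), '.' pass, move right to (1,4)
Step 5: enter (1,4), '@' teleport (1,4)->(6,2), also enter (6,2), move right to (6,3)
Step 6: enter (6,3), '.' pass, move right to (6,4)
Step 7: enter (6,4), '.' pass, move right to (6,5)
Step 8: enter (6,5), '.' pass, move right to (6,6)
Step 9: enter (6,6), '.' pass, move right to (6,7)
Step 10: enter (6,7), '<' forces right->left, move left to (6,6)
Step 11: enter (6,6), '.' pass, move left to (6,5)
Step 12: enter (6,5), '.' pass, move left to (6,4)
Step 13: enter (6,4), '.' pass, move left to (6,3)
Step 14: enter (6,3), '.' pass, move left to (6,2)
Step 15: enter (6,2), '@' teleport (6,2)->(1,4), also enter (1,4), move left to (1,3)
Step 16: enter (1,3), '.' pass, move left to (1,2)
Step 17: enter (1,2), '.' pass, move left to (1,1)
Step 18: enter (1,1), '.' pass, move left to (1,0)
Step 19: enter (1,0), '.' pass, move left to (1,-1)
Step 20: at (1,-1) — EXIT via left edge, pos 1

Answer: exits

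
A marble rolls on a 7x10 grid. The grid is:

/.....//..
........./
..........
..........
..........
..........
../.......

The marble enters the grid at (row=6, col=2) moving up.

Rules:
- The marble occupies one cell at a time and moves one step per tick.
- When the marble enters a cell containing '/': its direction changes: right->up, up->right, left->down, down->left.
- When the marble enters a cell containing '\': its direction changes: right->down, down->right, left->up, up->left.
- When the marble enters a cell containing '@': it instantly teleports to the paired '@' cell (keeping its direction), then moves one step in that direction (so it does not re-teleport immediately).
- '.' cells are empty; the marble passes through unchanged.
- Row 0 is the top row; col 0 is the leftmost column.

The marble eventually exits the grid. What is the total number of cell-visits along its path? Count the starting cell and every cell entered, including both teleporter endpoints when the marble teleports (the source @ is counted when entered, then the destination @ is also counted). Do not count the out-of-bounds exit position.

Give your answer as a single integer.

Answer: 8

Derivation:
Step 1: enter (6,2), '/' deflects up->right, move right to (6,3)
Step 2: enter (6,3), '.' pass, move right to (6,4)
Step 3: enter (6,4), '.' pass, move right to (6,5)
Step 4: enter (6,5), '.' pass, move right to (6,6)
Step 5: enter (6,6), '.' pass, move right to (6,7)
Step 6: enter (6,7), '.' pass, move right to (6,8)
Step 7: enter (6,8), '.' pass, move right to (6,9)
Step 8: enter (6,9), '.' pass, move right to (6,10)
Step 9: at (6,10) — EXIT via right edge, pos 6
Path length (cell visits): 8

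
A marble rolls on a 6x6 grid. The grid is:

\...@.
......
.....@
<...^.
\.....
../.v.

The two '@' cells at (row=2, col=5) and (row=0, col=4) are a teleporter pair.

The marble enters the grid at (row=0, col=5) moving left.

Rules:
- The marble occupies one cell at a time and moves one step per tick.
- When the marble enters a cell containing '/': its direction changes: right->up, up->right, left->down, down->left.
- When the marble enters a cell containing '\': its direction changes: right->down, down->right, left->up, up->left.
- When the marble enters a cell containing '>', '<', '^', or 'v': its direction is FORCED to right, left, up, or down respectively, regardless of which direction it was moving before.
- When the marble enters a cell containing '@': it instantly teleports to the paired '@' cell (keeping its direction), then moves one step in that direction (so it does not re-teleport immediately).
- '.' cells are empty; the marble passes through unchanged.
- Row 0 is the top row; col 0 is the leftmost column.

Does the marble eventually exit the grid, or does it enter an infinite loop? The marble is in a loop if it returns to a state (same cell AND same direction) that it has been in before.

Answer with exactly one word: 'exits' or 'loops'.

Step 1: enter (0,5), '.' pass, move left to (0,4)
Step 2: enter (0,4), '@' teleport (0,4)->(2,5), also enter (2,5), move left to (2,4)
Step 3: enter (2,4), '.' pass, move left to (2,3)
Step 4: enter (2,3), '.' pass, move left to (2,2)
Step 5: enter (2,2), '.' pass, move left to (2,1)
Step 6: enter (2,1), '.' pass, move left to (2,0)
Step 7: enter (2,0), '.' pass, move left to (2,-1)
Step 8: at (2,-1) — EXIT via left edge, pos 2

Answer: exits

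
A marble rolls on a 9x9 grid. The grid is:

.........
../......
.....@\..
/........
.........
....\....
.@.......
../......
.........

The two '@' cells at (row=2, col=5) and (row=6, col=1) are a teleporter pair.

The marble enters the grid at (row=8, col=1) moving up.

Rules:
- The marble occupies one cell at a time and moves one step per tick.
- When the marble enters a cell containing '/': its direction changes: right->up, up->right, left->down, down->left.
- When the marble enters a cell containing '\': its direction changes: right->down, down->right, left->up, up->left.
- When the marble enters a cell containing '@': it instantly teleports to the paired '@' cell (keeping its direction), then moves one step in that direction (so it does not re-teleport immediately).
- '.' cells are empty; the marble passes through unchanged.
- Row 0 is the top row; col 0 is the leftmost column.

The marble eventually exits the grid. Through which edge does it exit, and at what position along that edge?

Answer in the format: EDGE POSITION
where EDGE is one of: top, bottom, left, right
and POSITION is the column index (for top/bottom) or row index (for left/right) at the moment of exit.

Step 1: enter (8,1), '.' pass, move up to (7,1)
Step 2: enter (7,1), '.' pass, move up to (6,1)
Step 3: enter (6,1), '@' teleport (6,1)->(2,5), also enter (2,5), move up to (1,5)
Step 4: enter (1,5), '.' pass, move up to (0,5)
Step 5: enter (0,5), '.' pass, move up to (-1,5)
Step 6: at (-1,5) — EXIT via top edge, pos 5

Answer: top 5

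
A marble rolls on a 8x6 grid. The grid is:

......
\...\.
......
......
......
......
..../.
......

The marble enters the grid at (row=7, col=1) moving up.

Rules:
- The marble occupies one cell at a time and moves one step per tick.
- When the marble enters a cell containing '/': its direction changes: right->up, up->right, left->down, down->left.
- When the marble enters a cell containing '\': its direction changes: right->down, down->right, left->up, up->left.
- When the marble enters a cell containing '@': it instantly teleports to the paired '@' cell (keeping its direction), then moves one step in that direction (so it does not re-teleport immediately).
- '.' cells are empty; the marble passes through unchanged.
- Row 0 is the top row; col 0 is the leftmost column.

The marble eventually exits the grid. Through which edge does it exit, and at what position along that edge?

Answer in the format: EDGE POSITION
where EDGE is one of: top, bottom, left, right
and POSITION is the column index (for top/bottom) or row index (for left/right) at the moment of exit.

Answer: top 1

Derivation:
Step 1: enter (7,1), '.' pass, move up to (6,1)
Step 2: enter (6,1), '.' pass, move up to (5,1)
Step 3: enter (5,1), '.' pass, move up to (4,1)
Step 4: enter (4,1), '.' pass, move up to (3,1)
Step 5: enter (3,1), '.' pass, move up to (2,1)
Step 6: enter (2,1), '.' pass, move up to (1,1)
Step 7: enter (1,1), '.' pass, move up to (0,1)
Step 8: enter (0,1), '.' pass, move up to (-1,1)
Step 9: at (-1,1) — EXIT via top edge, pos 1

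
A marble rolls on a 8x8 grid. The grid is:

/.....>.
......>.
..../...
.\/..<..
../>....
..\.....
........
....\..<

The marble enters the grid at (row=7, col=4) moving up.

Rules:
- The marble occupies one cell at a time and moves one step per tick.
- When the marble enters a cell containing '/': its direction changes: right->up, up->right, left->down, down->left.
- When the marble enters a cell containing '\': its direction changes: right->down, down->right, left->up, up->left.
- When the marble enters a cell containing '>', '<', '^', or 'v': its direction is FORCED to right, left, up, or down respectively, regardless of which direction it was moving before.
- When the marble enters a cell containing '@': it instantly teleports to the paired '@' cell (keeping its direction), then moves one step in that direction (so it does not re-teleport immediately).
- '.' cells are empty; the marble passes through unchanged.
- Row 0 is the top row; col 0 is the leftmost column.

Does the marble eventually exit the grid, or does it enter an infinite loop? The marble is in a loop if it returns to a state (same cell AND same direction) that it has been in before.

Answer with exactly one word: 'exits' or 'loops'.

Step 1: enter (7,4), '\' deflects up->left, move left to (7,3)
Step 2: enter (7,3), '.' pass, move left to (7,2)
Step 3: enter (7,2), '.' pass, move left to (7,1)
Step 4: enter (7,1), '.' pass, move left to (7,0)
Step 5: enter (7,0), '.' pass, move left to (7,-1)
Step 6: at (7,-1) — EXIT via left edge, pos 7

Answer: exits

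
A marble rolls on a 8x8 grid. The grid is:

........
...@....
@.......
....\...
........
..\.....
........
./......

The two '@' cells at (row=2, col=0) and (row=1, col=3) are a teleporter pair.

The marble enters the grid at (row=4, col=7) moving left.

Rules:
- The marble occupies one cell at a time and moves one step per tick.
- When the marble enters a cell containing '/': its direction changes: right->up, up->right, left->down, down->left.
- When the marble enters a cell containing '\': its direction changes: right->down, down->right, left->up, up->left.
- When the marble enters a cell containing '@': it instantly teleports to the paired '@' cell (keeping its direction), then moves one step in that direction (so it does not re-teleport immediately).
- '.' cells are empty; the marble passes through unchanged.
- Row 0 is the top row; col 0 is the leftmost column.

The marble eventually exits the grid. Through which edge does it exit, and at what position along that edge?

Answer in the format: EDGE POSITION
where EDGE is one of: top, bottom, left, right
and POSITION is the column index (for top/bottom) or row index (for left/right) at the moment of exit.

Step 1: enter (4,7), '.' pass, move left to (4,6)
Step 2: enter (4,6), '.' pass, move left to (4,5)
Step 3: enter (4,5), '.' pass, move left to (4,4)
Step 4: enter (4,4), '.' pass, move left to (4,3)
Step 5: enter (4,3), '.' pass, move left to (4,2)
Step 6: enter (4,2), '.' pass, move left to (4,1)
Step 7: enter (4,1), '.' pass, move left to (4,0)
Step 8: enter (4,0), '.' pass, move left to (4,-1)
Step 9: at (4,-1) — EXIT via left edge, pos 4

Answer: left 4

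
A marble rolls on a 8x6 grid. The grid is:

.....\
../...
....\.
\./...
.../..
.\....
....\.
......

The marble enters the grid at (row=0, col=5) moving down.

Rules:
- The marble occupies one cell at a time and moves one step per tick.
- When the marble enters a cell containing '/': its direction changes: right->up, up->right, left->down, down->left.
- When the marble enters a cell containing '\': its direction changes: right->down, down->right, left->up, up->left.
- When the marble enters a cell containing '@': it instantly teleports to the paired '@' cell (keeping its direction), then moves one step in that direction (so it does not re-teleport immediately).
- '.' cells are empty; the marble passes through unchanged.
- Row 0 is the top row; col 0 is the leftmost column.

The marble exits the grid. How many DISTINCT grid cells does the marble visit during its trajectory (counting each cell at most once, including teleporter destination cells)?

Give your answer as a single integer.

Step 1: enter (0,5), '\' deflects down->right, move right to (0,6)
Step 2: at (0,6) — EXIT via right edge, pos 0
Distinct cells visited: 1 (path length 1)

Answer: 1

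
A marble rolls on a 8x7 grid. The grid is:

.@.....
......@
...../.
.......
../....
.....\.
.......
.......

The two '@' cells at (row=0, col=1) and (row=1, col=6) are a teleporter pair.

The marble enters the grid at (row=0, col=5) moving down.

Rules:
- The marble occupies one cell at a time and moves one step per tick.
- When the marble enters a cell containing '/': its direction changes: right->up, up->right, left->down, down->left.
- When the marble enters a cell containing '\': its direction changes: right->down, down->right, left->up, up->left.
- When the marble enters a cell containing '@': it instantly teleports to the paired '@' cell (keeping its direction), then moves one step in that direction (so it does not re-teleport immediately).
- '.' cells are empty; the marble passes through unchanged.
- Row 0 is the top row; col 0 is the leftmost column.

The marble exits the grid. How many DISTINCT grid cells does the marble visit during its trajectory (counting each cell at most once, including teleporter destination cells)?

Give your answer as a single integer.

Answer: 8

Derivation:
Step 1: enter (0,5), '.' pass, move down to (1,5)
Step 2: enter (1,5), '.' pass, move down to (2,5)
Step 3: enter (2,5), '/' deflects down->left, move left to (2,4)
Step 4: enter (2,4), '.' pass, move left to (2,3)
Step 5: enter (2,3), '.' pass, move left to (2,2)
Step 6: enter (2,2), '.' pass, move left to (2,1)
Step 7: enter (2,1), '.' pass, move left to (2,0)
Step 8: enter (2,0), '.' pass, move left to (2,-1)
Step 9: at (2,-1) — EXIT via left edge, pos 2
Distinct cells visited: 8 (path length 8)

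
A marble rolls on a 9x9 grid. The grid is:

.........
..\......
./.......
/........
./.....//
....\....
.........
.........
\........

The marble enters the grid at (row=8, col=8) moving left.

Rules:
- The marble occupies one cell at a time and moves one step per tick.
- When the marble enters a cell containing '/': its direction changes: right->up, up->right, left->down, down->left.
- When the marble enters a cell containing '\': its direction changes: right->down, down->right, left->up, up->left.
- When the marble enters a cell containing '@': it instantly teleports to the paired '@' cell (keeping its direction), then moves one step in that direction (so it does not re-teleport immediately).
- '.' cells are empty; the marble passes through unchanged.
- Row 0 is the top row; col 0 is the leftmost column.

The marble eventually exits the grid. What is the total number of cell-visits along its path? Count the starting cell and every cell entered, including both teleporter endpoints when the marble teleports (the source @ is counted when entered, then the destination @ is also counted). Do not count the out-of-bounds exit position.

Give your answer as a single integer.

Answer: 22

Derivation:
Step 1: enter (8,8), '.' pass, move left to (8,7)
Step 2: enter (8,7), '.' pass, move left to (8,6)
Step 3: enter (8,6), '.' pass, move left to (8,5)
Step 4: enter (8,5), '.' pass, move left to (8,4)
Step 5: enter (8,4), '.' pass, move left to (8,3)
Step 6: enter (8,3), '.' pass, move left to (8,2)
Step 7: enter (8,2), '.' pass, move left to (8,1)
Step 8: enter (8,1), '.' pass, move left to (8,0)
Step 9: enter (8,0), '\' deflects left->up, move up to (7,0)
Step 10: enter (7,0), '.' pass, move up to (6,0)
Step 11: enter (6,0), '.' pass, move up to (5,0)
Step 12: enter (5,0), '.' pass, move up to (4,0)
Step 13: enter (4,0), '.' pass, move up to (3,0)
Step 14: enter (3,0), '/' deflects up->right, move right to (3,1)
Step 15: enter (3,1), '.' pass, move right to (3,2)
Step 16: enter (3,2), '.' pass, move right to (3,3)
Step 17: enter (3,3), '.' pass, move right to (3,4)
Step 18: enter (3,4), '.' pass, move right to (3,5)
Step 19: enter (3,5), '.' pass, move right to (3,6)
Step 20: enter (3,6), '.' pass, move right to (3,7)
Step 21: enter (3,7), '.' pass, move right to (3,8)
Step 22: enter (3,8), '.' pass, move right to (3,9)
Step 23: at (3,9) — EXIT via right edge, pos 3
Path length (cell visits): 22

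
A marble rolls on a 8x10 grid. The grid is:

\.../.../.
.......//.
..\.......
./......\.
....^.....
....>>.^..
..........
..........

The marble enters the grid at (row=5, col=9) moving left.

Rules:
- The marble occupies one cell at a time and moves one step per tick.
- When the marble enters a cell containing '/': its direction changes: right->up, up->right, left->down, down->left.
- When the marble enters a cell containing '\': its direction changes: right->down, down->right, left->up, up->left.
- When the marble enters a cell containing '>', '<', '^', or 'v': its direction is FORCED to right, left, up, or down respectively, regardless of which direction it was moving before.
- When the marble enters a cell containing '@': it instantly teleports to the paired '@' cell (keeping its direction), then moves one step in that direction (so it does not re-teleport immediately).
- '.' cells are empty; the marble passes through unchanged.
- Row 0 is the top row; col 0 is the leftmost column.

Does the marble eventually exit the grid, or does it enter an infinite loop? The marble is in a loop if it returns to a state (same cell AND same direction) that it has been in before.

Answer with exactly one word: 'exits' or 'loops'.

Answer: exits

Derivation:
Step 1: enter (5,9), '.' pass, move left to (5,8)
Step 2: enter (5,8), '.' pass, move left to (5,7)
Step 3: enter (5,7), '^' forces left->up, move up to (4,7)
Step 4: enter (4,7), '.' pass, move up to (3,7)
Step 5: enter (3,7), '.' pass, move up to (2,7)
Step 6: enter (2,7), '.' pass, move up to (1,7)
Step 7: enter (1,7), '/' deflects up->right, move right to (1,8)
Step 8: enter (1,8), '/' deflects right->up, move up to (0,8)
Step 9: enter (0,8), '/' deflects up->right, move right to (0,9)
Step 10: enter (0,9), '.' pass, move right to (0,10)
Step 11: at (0,10) — EXIT via right edge, pos 0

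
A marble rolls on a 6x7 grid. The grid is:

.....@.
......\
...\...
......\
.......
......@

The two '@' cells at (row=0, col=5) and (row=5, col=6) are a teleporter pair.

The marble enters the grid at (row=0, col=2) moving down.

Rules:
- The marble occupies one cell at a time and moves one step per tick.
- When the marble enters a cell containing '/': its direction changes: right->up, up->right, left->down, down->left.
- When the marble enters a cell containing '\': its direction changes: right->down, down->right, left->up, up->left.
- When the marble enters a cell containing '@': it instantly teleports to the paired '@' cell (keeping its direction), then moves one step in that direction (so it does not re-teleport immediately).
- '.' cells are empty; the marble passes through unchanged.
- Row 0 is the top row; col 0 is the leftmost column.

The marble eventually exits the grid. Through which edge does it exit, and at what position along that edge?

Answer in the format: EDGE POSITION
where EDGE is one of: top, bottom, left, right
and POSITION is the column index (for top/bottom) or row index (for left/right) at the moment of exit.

Answer: bottom 2

Derivation:
Step 1: enter (0,2), '.' pass, move down to (1,2)
Step 2: enter (1,2), '.' pass, move down to (2,2)
Step 3: enter (2,2), '.' pass, move down to (3,2)
Step 4: enter (3,2), '.' pass, move down to (4,2)
Step 5: enter (4,2), '.' pass, move down to (5,2)
Step 6: enter (5,2), '.' pass, move down to (6,2)
Step 7: at (6,2) — EXIT via bottom edge, pos 2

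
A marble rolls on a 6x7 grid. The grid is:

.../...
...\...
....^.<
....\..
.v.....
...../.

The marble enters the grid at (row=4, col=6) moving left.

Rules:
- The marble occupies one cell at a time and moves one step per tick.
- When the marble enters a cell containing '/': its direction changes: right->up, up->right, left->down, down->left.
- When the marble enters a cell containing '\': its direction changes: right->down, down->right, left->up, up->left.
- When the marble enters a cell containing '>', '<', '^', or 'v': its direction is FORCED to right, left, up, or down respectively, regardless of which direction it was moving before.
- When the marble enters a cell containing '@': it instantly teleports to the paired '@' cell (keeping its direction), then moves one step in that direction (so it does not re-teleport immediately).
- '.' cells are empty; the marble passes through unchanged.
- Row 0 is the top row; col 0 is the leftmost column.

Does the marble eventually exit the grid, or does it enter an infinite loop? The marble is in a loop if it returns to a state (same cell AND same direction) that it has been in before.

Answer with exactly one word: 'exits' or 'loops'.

Answer: exits

Derivation:
Step 1: enter (4,6), '.' pass, move left to (4,5)
Step 2: enter (4,5), '.' pass, move left to (4,4)
Step 3: enter (4,4), '.' pass, move left to (4,3)
Step 4: enter (4,3), '.' pass, move left to (4,2)
Step 5: enter (4,2), '.' pass, move left to (4,1)
Step 6: enter (4,1), 'v' forces left->down, move down to (5,1)
Step 7: enter (5,1), '.' pass, move down to (6,1)
Step 8: at (6,1) — EXIT via bottom edge, pos 1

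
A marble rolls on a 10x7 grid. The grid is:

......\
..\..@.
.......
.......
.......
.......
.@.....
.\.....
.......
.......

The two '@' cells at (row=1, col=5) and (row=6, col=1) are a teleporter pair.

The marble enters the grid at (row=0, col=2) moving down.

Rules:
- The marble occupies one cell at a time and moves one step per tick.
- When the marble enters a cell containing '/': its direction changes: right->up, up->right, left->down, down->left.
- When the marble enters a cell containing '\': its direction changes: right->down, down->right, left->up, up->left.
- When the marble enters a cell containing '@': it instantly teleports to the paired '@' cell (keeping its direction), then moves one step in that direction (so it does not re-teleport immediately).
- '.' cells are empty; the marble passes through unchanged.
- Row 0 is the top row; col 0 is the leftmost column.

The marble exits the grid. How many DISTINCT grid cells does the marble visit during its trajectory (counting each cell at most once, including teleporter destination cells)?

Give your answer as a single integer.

Answer: 11

Derivation:
Step 1: enter (0,2), '.' pass, move down to (1,2)
Step 2: enter (1,2), '\' deflects down->right, move right to (1,3)
Step 3: enter (1,3), '.' pass, move right to (1,4)
Step 4: enter (1,4), '.' pass, move right to (1,5)
Step 5: enter (1,5), '@' teleport (1,5)->(6,1), also enter (6,1), move right to (6,2)
Step 6: enter (6,2), '.' pass, move right to (6,3)
Step 7: enter (6,3), '.' pass, move right to (6,4)
Step 8: enter (6,4), '.' pass, move right to (6,5)
Step 9: enter (6,5), '.' pass, move right to (6,6)
Step 10: enter (6,6), '.' pass, move right to (6,7)
Step 11: at (6,7) — EXIT via right edge, pos 6
Distinct cells visited: 11 (path length 11)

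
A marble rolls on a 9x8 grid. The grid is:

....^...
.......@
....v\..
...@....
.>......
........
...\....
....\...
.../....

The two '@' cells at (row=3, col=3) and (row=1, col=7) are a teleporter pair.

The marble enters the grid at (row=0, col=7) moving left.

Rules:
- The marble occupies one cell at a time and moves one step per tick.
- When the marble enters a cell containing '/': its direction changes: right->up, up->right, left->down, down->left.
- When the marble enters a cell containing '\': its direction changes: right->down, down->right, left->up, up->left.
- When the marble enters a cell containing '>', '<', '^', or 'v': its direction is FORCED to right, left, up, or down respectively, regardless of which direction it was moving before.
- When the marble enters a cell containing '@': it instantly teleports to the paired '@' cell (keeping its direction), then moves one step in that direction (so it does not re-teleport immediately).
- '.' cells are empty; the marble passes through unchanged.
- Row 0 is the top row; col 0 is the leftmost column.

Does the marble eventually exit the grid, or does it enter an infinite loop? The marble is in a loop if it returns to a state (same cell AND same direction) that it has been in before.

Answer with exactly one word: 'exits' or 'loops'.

Step 1: enter (0,7), '.' pass, move left to (0,6)
Step 2: enter (0,6), '.' pass, move left to (0,5)
Step 3: enter (0,5), '.' pass, move left to (0,4)
Step 4: enter (0,4), '^' forces left->up, move up to (-1,4)
Step 5: at (-1,4) — EXIT via top edge, pos 4

Answer: exits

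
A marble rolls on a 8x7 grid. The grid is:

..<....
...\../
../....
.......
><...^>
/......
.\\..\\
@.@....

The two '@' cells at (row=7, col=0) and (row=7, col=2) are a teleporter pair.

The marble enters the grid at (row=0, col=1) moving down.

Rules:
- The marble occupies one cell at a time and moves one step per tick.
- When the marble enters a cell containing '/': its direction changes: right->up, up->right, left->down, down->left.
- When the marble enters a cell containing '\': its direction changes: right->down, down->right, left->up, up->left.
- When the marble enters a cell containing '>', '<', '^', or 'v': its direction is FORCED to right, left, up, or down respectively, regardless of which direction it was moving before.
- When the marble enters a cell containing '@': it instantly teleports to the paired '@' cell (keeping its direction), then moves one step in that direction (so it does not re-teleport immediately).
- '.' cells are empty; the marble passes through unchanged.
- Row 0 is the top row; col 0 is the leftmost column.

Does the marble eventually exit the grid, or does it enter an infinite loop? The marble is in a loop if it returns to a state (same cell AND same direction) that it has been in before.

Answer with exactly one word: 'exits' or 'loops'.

Step 1: enter (0,1), '.' pass, move down to (1,1)
Step 2: enter (1,1), '.' pass, move down to (2,1)
Step 3: enter (2,1), '.' pass, move down to (3,1)
Step 4: enter (3,1), '.' pass, move down to (4,1)
Step 5: enter (4,1), '<' forces down->left, move left to (4,0)
Step 6: enter (4,0), '>' forces left->right, move right to (4,1)
Step 7: enter (4,1), '<' forces right->left, move left to (4,0)
Step 8: at (4,0) dir=left — LOOP DETECTED (seen before)

Answer: loops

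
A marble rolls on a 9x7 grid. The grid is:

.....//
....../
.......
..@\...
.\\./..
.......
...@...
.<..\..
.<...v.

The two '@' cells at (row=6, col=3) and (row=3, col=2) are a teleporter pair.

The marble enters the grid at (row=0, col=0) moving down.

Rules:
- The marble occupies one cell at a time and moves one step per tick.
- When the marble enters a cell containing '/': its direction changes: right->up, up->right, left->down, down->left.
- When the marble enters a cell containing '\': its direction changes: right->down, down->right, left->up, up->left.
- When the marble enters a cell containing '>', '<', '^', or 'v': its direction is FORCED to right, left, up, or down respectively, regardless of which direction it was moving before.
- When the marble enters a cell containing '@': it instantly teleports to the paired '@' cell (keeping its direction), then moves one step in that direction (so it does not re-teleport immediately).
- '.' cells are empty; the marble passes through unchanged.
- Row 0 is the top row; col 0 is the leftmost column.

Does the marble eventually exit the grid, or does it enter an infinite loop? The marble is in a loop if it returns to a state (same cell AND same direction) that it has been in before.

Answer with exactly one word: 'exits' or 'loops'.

Step 1: enter (0,0), '.' pass, move down to (1,0)
Step 2: enter (1,0), '.' pass, move down to (2,0)
Step 3: enter (2,0), '.' pass, move down to (3,0)
Step 4: enter (3,0), '.' pass, move down to (4,0)
Step 5: enter (4,0), '.' pass, move down to (5,0)
Step 6: enter (5,0), '.' pass, move down to (6,0)
Step 7: enter (6,0), '.' pass, move down to (7,0)
Step 8: enter (7,0), '.' pass, move down to (8,0)
Step 9: enter (8,0), '.' pass, move down to (9,0)
Step 10: at (9,0) — EXIT via bottom edge, pos 0

Answer: exits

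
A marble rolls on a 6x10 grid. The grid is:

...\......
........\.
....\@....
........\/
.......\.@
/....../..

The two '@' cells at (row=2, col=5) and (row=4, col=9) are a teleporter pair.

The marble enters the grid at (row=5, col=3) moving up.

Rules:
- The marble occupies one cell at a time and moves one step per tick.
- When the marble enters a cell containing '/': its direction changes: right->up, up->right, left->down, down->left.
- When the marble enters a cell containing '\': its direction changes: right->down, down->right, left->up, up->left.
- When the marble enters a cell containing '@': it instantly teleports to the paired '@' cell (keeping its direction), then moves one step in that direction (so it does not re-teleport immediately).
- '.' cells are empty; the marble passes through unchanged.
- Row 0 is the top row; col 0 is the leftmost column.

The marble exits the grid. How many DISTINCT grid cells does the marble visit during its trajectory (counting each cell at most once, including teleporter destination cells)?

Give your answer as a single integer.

Answer: 9

Derivation:
Step 1: enter (5,3), '.' pass, move up to (4,3)
Step 2: enter (4,3), '.' pass, move up to (3,3)
Step 3: enter (3,3), '.' pass, move up to (2,3)
Step 4: enter (2,3), '.' pass, move up to (1,3)
Step 5: enter (1,3), '.' pass, move up to (0,3)
Step 6: enter (0,3), '\' deflects up->left, move left to (0,2)
Step 7: enter (0,2), '.' pass, move left to (0,1)
Step 8: enter (0,1), '.' pass, move left to (0,0)
Step 9: enter (0,0), '.' pass, move left to (0,-1)
Step 10: at (0,-1) — EXIT via left edge, pos 0
Distinct cells visited: 9 (path length 9)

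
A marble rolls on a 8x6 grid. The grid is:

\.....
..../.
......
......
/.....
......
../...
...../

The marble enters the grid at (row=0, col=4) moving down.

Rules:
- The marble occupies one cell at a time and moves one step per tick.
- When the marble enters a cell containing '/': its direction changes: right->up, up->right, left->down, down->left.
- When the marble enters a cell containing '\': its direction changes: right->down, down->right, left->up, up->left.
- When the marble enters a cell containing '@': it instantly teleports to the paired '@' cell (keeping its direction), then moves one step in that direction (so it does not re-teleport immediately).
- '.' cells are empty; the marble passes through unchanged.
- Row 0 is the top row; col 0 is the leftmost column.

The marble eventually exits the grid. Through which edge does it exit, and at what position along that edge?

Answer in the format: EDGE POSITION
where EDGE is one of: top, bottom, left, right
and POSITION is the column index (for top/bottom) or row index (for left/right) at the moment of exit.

Step 1: enter (0,4), '.' pass, move down to (1,4)
Step 2: enter (1,4), '/' deflects down->left, move left to (1,3)
Step 3: enter (1,3), '.' pass, move left to (1,2)
Step 4: enter (1,2), '.' pass, move left to (1,1)
Step 5: enter (1,1), '.' pass, move left to (1,0)
Step 6: enter (1,0), '.' pass, move left to (1,-1)
Step 7: at (1,-1) — EXIT via left edge, pos 1

Answer: left 1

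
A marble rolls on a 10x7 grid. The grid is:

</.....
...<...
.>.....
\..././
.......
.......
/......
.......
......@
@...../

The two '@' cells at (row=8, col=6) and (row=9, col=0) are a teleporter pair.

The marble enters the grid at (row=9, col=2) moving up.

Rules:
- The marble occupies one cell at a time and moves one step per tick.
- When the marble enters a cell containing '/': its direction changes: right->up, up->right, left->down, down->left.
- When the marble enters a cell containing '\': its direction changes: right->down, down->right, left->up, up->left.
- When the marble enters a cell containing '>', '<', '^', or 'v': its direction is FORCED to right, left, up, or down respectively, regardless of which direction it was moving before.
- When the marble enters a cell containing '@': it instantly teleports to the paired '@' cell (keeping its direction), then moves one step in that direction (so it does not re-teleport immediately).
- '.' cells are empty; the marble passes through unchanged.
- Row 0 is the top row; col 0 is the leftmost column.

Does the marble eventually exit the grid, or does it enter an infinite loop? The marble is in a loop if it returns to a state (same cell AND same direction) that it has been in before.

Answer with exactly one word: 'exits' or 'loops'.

Step 1: enter (9,2), '.' pass, move up to (8,2)
Step 2: enter (8,2), '.' pass, move up to (7,2)
Step 3: enter (7,2), '.' pass, move up to (6,2)
Step 4: enter (6,2), '.' pass, move up to (5,2)
Step 5: enter (5,2), '.' pass, move up to (4,2)
Step 6: enter (4,2), '.' pass, move up to (3,2)
Step 7: enter (3,2), '.' pass, move up to (2,2)
Step 8: enter (2,2), '.' pass, move up to (1,2)
Step 9: enter (1,2), '.' pass, move up to (0,2)
Step 10: enter (0,2), '.' pass, move up to (-1,2)
Step 11: at (-1,2) — EXIT via top edge, pos 2

Answer: exits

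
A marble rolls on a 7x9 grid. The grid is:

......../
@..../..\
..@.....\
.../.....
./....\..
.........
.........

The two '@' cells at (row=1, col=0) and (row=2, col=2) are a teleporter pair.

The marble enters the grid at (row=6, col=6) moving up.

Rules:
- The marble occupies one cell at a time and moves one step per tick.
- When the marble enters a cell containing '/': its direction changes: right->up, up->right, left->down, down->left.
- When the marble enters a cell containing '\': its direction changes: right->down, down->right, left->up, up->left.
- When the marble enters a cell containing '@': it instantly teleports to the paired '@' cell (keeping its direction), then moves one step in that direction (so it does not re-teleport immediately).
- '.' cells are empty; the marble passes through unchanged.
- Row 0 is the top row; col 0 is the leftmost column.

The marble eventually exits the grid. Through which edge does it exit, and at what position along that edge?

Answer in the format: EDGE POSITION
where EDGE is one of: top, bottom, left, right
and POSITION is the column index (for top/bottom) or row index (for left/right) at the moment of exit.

Answer: bottom 1

Derivation:
Step 1: enter (6,6), '.' pass, move up to (5,6)
Step 2: enter (5,6), '.' pass, move up to (4,6)
Step 3: enter (4,6), '\' deflects up->left, move left to (4,5)
Step 4: enter (4,5), '.' pass, move left to (4,4)
Step 5: enter (4,4), '.' pass, move left to (4,3)
Step 6: enter (4,3), '.' pass, move left to (4,2)
Step 7: enter (4,2), '.' pass, move left to (4,1)
Step 8: enter (4,1), '/' deflects left->down, move down to (5,1)
Step 9: enter (5,1), '.' pass, move down to (6,1)
Step 10: enter (6,1), '.' pass, move down to (7,1)
Step 11: at (7,1) — EXIT via bottom edge, pos 1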